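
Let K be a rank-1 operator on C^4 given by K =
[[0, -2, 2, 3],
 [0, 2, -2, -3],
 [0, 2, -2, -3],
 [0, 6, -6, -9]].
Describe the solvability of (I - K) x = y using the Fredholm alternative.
(I - K) is invertible (det(I - K) = 10 ≠ 0), so for every y in C^4 the equation (I - K) x = y has a unique solution.

K has rank 1, so it is an outer product K = u v^T: every row of K is a multiple of one row vector. Reading off the entries, u = (-1, 1, 1, 3) and v = (0, 2, -2, -3) (row i of K equals u_i·v^T). A rank-one matrix u v^T satisfies K u = u (v·u) and kills the (3)-dimensional subspace v^⊥, so its characteristic polynomial is lambda^3 (lambda - v·u) with v·u = tr K = -9. Hence the eigenvalues of I - K are 1 (multiplicity 3) and 1 - (-9) = 10, so det(I - K) = 10. (Direct check: I - K =
[[1, 2, -2, -3],
 [0, -1, 2, 3],
 [0, -2, 3, 3],
 [0, -6, 6, 10]]
has determinant 10.) The finite-dimensional Fredholm alternative says: either (I - K) is invertible, or ker(I - K) ≠ {0} and then range(I - K) = ker((I - K)^*)^⊥, with dim ker(I - K) = dim ker((I - K)^*). Since det(I - K) ≠ 0, 1 is not an eigenvalue of K and ker(I - K) = {0}, so we are in the first case: for every y there is a unique x = (I - K)^(-1) y. Explicitly, by the Sherman–Morrison formula, (I - u v^T)^(-1) = I + u v^T/(1 - v·u), i.e. (I - K)^(-1) = I + K/(10).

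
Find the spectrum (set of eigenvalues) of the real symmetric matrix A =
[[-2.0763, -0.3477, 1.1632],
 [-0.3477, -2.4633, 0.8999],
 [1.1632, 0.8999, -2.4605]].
sigma(A) ≈ {-4, -2, -1}

A is real symmetric, so its spectrum consists of real eigenvalues. Expanding the characteristic polynomial of the displayed matrix gives
  det(λ I - A) = p(λ) = λ^3 + (7)λ^2 + (14)λ + (8).
Solving p(λ) = 0 yields eigenvalues ≈ -4, -2, -1. (A is shown rounded to 4 decimals, so these recover the underlying integer eigenvalues to within that precision.)
Verification: the trace of A = -7 equals the sum of eigenvalues -7, and det(A) ≈ -8.0004 matches the eigenvalue product -8.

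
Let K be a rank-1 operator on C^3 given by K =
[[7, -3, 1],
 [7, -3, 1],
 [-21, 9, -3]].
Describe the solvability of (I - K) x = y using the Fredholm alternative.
(I - K) is singular (det(I - K) = 0, i.e. 1 ∈ sigma(K)). (I - K) x = y is solvable iff y ⊥ ker((I - K)^*) = span{(7, -3, 1)}, i.e. iff 7y_1 - 3y_2 + y_3 = 0. When solvable, the solutions are x = y + c·(1, 1, -3), c arbitrary (ker(I - K) = span{(1, 1, -3)}, dimension 1).

K has rank 1, so it is an outer product K = u v^T: every row of K is a multiple of one row vector. Reading off the entries, u = (1, 1, -3) and v = (7, -3, 1) (row i of K equals u_i·v^T). A rank-one matrix u v^T satisfies K u = u (v·u) and kills the (2)-dimensional subspace v^⊥, so its characteristic polynomial is lambda^2 (lambda - v·u) with v·u = tr K = 1. Hence the eigenvalues of I - K are 1 (multiplicity 2) and 1 - (1) = 0, so det(I - K) = 0. (Direct check: I - K =
[[-6, 3, -1],
 [-7, 4, -1],
 [21, -9, 4]]
has determinant 0.) So 1 is an eigenvalue of K and (I - K) is not invertible. The finite-dimensional Fredholm alternative says: either (I - K) is invertible, or ker(I - K) ≠ {0} and then range(I - K) = ker((I - K)^*)^⊥, with dim ker(I - K) = dim ker((I - K)^*). We are in the second case, so we need both kernels. Kernel of I - K: (I - K) u = u - u (v·u) = u - u = 0, so ker(I - K) = span{u} = span{(1, 1, -3)} (it is exactly 1-dimensional because rank(I - K) = 2). Kernel of the adjoint: K is real, so (I - K)^* = I - K^T = I - v u^T, and (I - v u^T) v = v - v (u·v) = 0; hence ker((I - K)^*) = span{v} = span{(7, -3, 1)}. Therefore (I - K) x = y is solvable iff <y, v> = 0, i.e. iff 7y_1 - 3y_2 + y_3 = 0. When this holds, K y = u (v·y) = 0, so (I - K) y = y and x = y is a particular solution; the full solution set is the line x = y + c·u = y + c·(1, 1, -3), c ∈ C.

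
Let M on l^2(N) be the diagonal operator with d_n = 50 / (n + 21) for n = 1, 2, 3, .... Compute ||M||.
||M|| = 25/11 (attained at n = 1)

For M diagonal, ||M|| = sup_n |d_n| = sup_n 50/(n + 21). This is positive and strictly decreasing in n, so the supremum is attained at n = 1: d_1 = 50/(1 + 21) = 25/11. Hence ||M|| = 25/11.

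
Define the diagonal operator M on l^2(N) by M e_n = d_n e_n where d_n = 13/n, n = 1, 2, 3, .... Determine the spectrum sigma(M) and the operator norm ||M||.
sigma(M) = {13/n : n ≥ 1} ∪ {0}; ||M|| = 13

A bounded diagonal operator on l^2 with diagonal entries d_n has spectrum equal to the closure of {d_n : n ≥ 1}: every d_n is an eigenvalue (with eigenvector e_n), so {d_n} ⊂ sigma(M); the spectrum is closed, so its closure is too; and for lambda not in the closure, (M - lambda I) has bounded inverse (the diagonal entries 1/(d_n - lambda) are bounded). For our sequence d_n = 13/n, n = 1, 2, 3, ...:
  - {d_n} = {13/n : n ≥ 1}; the only limit point is 0
  - closure = {13/n : n ≥ 1} ∪ {0}
For the norm: a diagonal operator has ||M|| = sup_n |d_n|. Here d_n = 13/n is positive and decreasing, so sup_n |d_n| = d_1 = 13. So ||M|| = 13.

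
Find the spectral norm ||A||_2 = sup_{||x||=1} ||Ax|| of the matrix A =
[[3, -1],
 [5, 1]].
||A||_2 = sqrt((36 + sqrt(1040))/2) ≈ 5.8416 (= sqrt(largest eigenvalue of A^T A))

||A||_2 = sigma_max(A) = sqrt(lambda_max(A^T A)). Form the symmetric matrix M = A^T A =
[[34, 2],
 [2, 2]].
Its characteristic polynomial (trace, determinant of M give the coefficients) is
  p(λ) = det(λ I - M) = λ^2 - 36λ + 64.
For λ^2 - 36λ + 64 the discriminant is 1040. It is nonnegative but not a perfect square, so the roots are real and irrational: λ = (36 ± sqrt(1040))/2 ≈ 34.1245, 1.8755.
So the eigenvalues of A^T A are ≈ 1.8755, 34.1245 (all ≥ 0, as they must be for A^T A). The largest is λ_max = (36 + sqrt(1040))/2 ≈ 34.1245, hence ||A||_2 = sqrt(λ_max) = sqrt((36 + sqrt(1040))/2) ≈ 5.8416.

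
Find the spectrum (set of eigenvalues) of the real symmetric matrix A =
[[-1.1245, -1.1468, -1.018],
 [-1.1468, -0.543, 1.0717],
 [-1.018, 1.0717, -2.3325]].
sigma(A) ≈ {-3, -2, 1}

A is real symmetric, so its spectrum consists of real eigenvalues. Expanding the characteristic polynomial of the displayed matrix gives
  det(λ I - A) = p(λ) = λ^3 + (4)λ^2 + (1)λ + (-6).
Solving p(λ) = 0 yields eigenvalues ≈ -3, -2, 1. (A is shown rounded to 4 decimals, so these recover the underlying integer eigenvalues to within that precision.)
Verification: the trace of A = -4 equals the sum of eigenvalues -4, and det(A) ≈ 5.9999 matches the eigenvalue product 6.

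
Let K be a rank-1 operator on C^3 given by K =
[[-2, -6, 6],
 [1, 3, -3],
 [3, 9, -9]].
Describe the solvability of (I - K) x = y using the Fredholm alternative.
(I - K) is invertible (det(I - K) = 9 ≠ 0), so for every y in C^3 the equation (I - K) x = y has a unique solution.

K has rank 1, so it is an outer product K = u v^T: every row of K is a multiple of one row vector. Reading off the entries, u = (2, -1, -3) and v = (-1, -3, 3) (row i of K equals u_i·v^T). A rank-one matrix u v^T satisfies K u = u (v·u) and kills the (2)-dimensional subspace v^⊥, so its characteristic polynomial is lambda^2 (lambda - v·u) with v·u = tr K = -8. Hence the eigenvalues of I - K are 1 (multiplicity 2) and 1 - (-8) = 9, so det(I - K) = 9. (Direct check: I - K =
[[3, 6, -6],
 [-1, -2, 3],
 [-3, -9, 10]]
has determinant 9.) The finite-dimensional Fredholm alternative says: either (I - K) is invertible, or ker(I - K) ≠ {0} and then range(I - K) = ker((I - K)^*)^⊥, with dim ker(I - K) = dim ker((I - K)^*). Since det(I - K) ≠ 0, 1 is not an eigenvalue of K and ker(I - K) = {0}, so we are in the first case: for every y there is a unique x = (I - K)^(-1) y. Explicitly, by the Sherman–Morrison formula, (I - u v^T)^(-1) = I + u v^T/(1 - v·u), i.e. (I - K)^(-1) = I + K/(9).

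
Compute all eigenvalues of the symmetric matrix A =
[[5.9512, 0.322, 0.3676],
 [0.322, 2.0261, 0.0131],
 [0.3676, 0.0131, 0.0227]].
sigma(A) ≈ {0, 2, 6}

A is real symmetric, so its spectrum consists of real eigenvalues. Expanding the characteristic polynomial of the displayed matrix gives
  det(λ I - A) = p(λ) = λ^3 + (-8)λ^2 + (12)λ + (0).
Solving p(λ) = 0 yields eigenvalues ≈ 0, 2, 6. (A is shown rounded to 4 decimals, so these recover the underlying integer eigenvalues to within that precision.)
Verification: the trace of A = 8 equals the sum of eigenvalues 8, and det(A) ≈ -0.0003 matches the eigenvalue product 0.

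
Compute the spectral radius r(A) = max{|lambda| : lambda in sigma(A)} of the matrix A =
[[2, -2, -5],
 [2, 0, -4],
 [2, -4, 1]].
r(A) ≈ 4.428

The eigenvalues of A are the roots of its characteristic polynomial. With M = A (coefficients from the trace, the sum of principal 2x2 minors, and det A):
  p(λ) = det(λ I - M) = λ^3 - 3λ^2 - 28.
No integer candidate from the rational root theorem (±divisors of 28) is a root, so the roots are irrational. The cubic discriminant is Δ = -24192 < 0, so there is one real root and a complex-conjugate pair. p(4) = -12 and p(5) = 22 have opposite signs, so a root lies in (4, 5); Newton's method refines it to λ ≈ 4.428. Dividing out (λ - (4.428)) leaves approximately λ^2 + 1.428λ + 6.3234. For λ^2 + 1.428λ + 6.3234 the discriminant is -23.2542. It is negative, so the remaining roots are the complex-conjugate pair λ ≈ -0.714 ± 2.4111i. Their product equals the constant term, so |λ|^2 ≈ 6.3234 and |λ| ≈ 2.5146.
Thus the eigenvalues (to 4 decimals) are 4.428 (modulus 4.428); -0.714 ± 2.4111i (modulus 2.5146). The spectral radius is the largest modulus: r(A) ≈ 4.428. (Cross-check: r(A) ≤ ||A||_2 ≈ 7.2361; equality holds whenever A is normal, though it can also hold for some non-normal A.)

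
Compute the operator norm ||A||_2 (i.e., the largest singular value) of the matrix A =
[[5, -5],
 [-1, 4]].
||A||_2 = sqrt((67 + sqrt(3589))/2) ≈ 7.9658 (= sqrt(largest eigenvalue of A^T A))

||A||_2 = sigma_max(A) = sqrt(lambda_max(A^T A)). Form the symmetric matrix M = A^T A =
[[26, -29],
 [-29, 41]].
Its characteristic polynomial (trace, determinant of M give the coefficients) is
  p(λ) = det(λ I - M) = λ^2 - 67λ + 225.
For λ^2 - 67λ + 225 the discriminant is 3589. It is nonnegative but not a perfect square, so the roots are real and irrational: λ = (67 ± sqrt(3589))/2 ≈ 63.4541, 3.5459.
So the eigenvalues of A^T A are ≈ 3.5459, 63.4541 (all ≥ 0, as they must be for A^T A). The largest is λ_max = (67 + sqrt(3589))/2 ≈ 63.4541, hence ||A||_2 = sqrt(λ_max) = sqrt((67 + sqrt(3589))/2) ≈ 7.9658.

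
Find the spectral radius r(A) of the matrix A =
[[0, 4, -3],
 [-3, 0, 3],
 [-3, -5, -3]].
r(A) ≈ 5.0398

The eigenvalues of A are the roots of its characteristic polynomial. With M = A (coefficients from the trace, the sum of principal 2x2 minors, and det A):
  p(λ) = det(λ I - M) = λ^3 + 3λ^2 + 18λ + 117.
No integer candidate from the rational root theorem (±divisors of 117) is a root, so the roots are irrational. The cubic discriminant is Δ = -288927 < 0, so there is one real root and a complex-conjugate pair. p(-5) = -23 and p(-4) = 29 have opposite signs, so a root lies in (-5, -4); Newton's method refines it to λ ≈ -4.6064. Dividing out (λ - (-4.6064)) leaves approximately λ^2 - 1.6064λ + 25.3996. For λ^2 - 1.6064λ + 25.3996 the discriminant is -99.0179. It is negative, so the remaining roots are the complex-conjugate pair λ ≈ 0.8032 ± 4.9754i. Their product equals the constant term, so |λ|^2 ≈ 25.3996 and |λ| ≈ 5.0398.
Thus the eigenvalues (to 4 decimals) are -4.6064 (modulus 4.6064); 0.8032 ± 4.9754i (modulus 5.0398). The spectral radius is the largest modulus: r(A) ≈ 5.0398. (Cross-check: r(A) ≤ ||A||_2 ≈ 6.981; equality holds whenever A is normal, though it can also hold for some non-normal A.)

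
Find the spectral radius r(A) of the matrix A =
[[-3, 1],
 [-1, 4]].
r(A) = (1 + sqrt(45))/2 ≈ 3.8541

The eigenvalues of A are the roots of its characteristic polynomial. With M = A (coefficients from the trace and determinant):
  p(λ) = det(λ I - M) = λ^2 - λ - 11.
For λ^2 - λ - 11 the discriminant is 45. It is nonnegative but not a perfect square, so the roots are real and irrational: λ = (1 ± sqrt(45))/2 ≈ 3.8541, -2.8541.
Thus the eigenvalues (to 4 decimals) are 3.8541 (modulus 3.8541); -2.8541 (modulus 2.8541). The spectral radius is the largest modulus: r(A) = (1 + sqrt(45))/2 ≈ 3.8541. (Cross-check: r(A) ≤ ||A||_2 ≈ 4.618; equality holds whenever A is normal, though it can also hold for some non-normal A.)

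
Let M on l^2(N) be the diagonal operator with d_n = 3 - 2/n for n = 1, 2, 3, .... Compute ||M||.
||M|| = 3

For a diagonal operator on l^2 with entries d_n, ||M|| = sup_n |d_n|. Here d_1 = 1, d_2 = 2, ..., and d_n = 3 - 2/n increases monotonically toward 3. All terms lie in [1, 3), so |d_n| = d_n and the supremum is the limit 3, which is not attained by any individual d_n. Hence ||M|| = 3.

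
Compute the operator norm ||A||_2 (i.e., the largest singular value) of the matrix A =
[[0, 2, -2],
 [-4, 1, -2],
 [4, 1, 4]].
||A||_2 ≈ 7.2365 (= sqrt(largest eigenvalue of A^T A))

||A||_2 = sigma_max(A) = sqrt(lambda_max(A^T A)). Form the symmetric matrix M = A^T A =
[[32, 0, 24],
 [0, 6, -2],
 [24, -2, 24]].
Its characteristic polynomial (trace, sum of principal 2x2 minors, determinant of M give the coefficients) is
  p(λ) = det(λ I - M) = λ^3 - 62λ^2 + 524λ - 1024.
No integer candidate from the rational root theorem (±divisors of 1024) is a root, so the roots are irrational. The cubic discriminant is Δ = 74274624 > 0, so there are three distinct real roots. p(2) = -216 and p(3) = 17 have opposite signs, so a root lies in (2, 3); Newton's method refines it to λ ≈ 2.9076. p(6) = 104 and p(7) = -51 have opposite signs, so a root lies in (6, 7); Newton's method refines it to λ ≈ 6.7253. p(52) = -816 and p(53) = 1467 have opposite signs, so a root lies in (52, 53); Newton's method refines it to λ ≈ 52.3671. Check (Vieta): the three roots sum to 62, matching tr M = 62.
So the eigenvalues of A^T A are ≈ 2.9076, 6.7253, 52.3671 (all ≥ 0, as they must be for A^T A). The largest is λ_max ≈ 52.3671, hence ||A||_2 = sqrt(λ_max) ≈ 7.2365.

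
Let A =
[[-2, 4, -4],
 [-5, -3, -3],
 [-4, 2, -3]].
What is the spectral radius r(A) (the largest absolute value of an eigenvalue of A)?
r(A) ≈ 6.4174

The eigenvalues of A are the roots of its characteristic polynomial. With M = A (coefficients from the trace, the sum of principal 2x2 minors, and det A):
  p(λ) = det(λ I - M) = λ^3 + 8λ^2 + 31λ - 46.
No integer candidate from the rational root theorem (±divisors of 46) is a root, so the roots are irrational. The cubic discriminant is Δ = -225928 < 0, so there is one real root and a complex-conjugate pair. p(1) = -6 and p(2) = 56 have opposite signs, so a root lies in (1, 2); Newton's method refines it to λ ≈ 1.117. Dividing out (λ - (1.117)) leaves approximately λ^2 + 9.117λ + 41.1833. For λ^2 + 9.117λ + 41.1833 the discriminant is -81.6141. It is negative, so the remaining roots are the complex-conjugate pair λ ≈ -4.5585 ± 4.517i. Their product equals the constant term, so |λ|^2 ≈ 41.1833 and |λ| ≈ 6.4174.
Thus the eigenvalues (to 4 decimals) are 1.117 (modulus 1.117); -4.5585 ± 4.517i (modulus 6.4174). The spectral radius is the largest modulus: r(A) ≈ 6.4174. (Cross-check: r(A) ≤ ||A||_2 ≈ 8.7607; equality holds whenever A is normal, though it can also hold for some non-normal A.)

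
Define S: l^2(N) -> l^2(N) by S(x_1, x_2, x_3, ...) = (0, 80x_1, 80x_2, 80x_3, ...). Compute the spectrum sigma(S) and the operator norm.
sigma(S) = closed disk {z in C : |z| ≤ 80}; ||S|| = 80

Note S = 80·U where U is the unit right shift (U x)_k = x_{k-1} (with x_0 := 0); so ||S|| = 80||U|| and sigma(S) = 80·sigma(U). ||S x||^2 = sum_{k≥1} |80x_k|^2 = 6400||x||^2, so ||S|| = 80 and sigma(S) ⊂ {|z| ≤ 80}. For any |lambda| < 80, the equation (S - lambda I) x = 0 forces x_1 = 0, then 80x_k = lambda x_{k+1} ⇒ x = 0, so S has no eigenvalues. But (S - lambda I) is not surjective for |lambda| < 80: solving (S - lambda I) x = e_1 would require x_n proportional to (lambda/80)^(-n), which is not in l^2. So every |lambda| < 80 lies in the residual spectrum. The boundary |lambda| = 80 is in the approximate point spectrum (the spectrum is closed). Hence sigma(S) is the closed disk of radius 80.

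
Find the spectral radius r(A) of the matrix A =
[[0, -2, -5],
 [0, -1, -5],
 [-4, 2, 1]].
r(A) = 4

The eigenvalues of A are the roots of its characteristic polynomial. With M = A (coefficients from the trace, the sum of principal 2x2 minors, and det A):
  p(λ) = det(λ I - M) = λ^3 - 11λ + 20.
By the rational root theorem any rational root is an integer divisor of 20. Testing λ = -4: p(-4) = -64 + 0 + 44 + 20 = 0, so λ = -4 is a root. Dividing out (λ + 4) leaves p(λ) = (λ + 4)(λ^2 - 4λ + 5). For λ^2 - 4λ + 5 the discriminant is -4. It is negative, so the roots are the complex-conjugate pair λ = 2 ± (sqrt(4)/2) i ≈ 2 ± 1i. For a conjugate pair the product of the roots equals the constant term, so |λ|^2 = 5 and |λ| = sqrt(5) ≈ 2.2361.
Thus the eigenvalues (to 4 decimals) are 2 ± 1i (modulus 2.2361); -4 (modulus 4). The spectral radius is the largest modulus: r(A) = 4. (Cross-check: r(A) ≤ ||A||_2 ≈ 7.6172; equality holds whenever A is normal, though it can also hold for some non-normal A.)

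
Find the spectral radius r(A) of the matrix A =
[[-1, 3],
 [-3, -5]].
r(A) = sqrt(14) ≈ 3.7417

The eigenvalues of A are the roots of its characteristic polynomial. With M = A (coefficients from the trace and determinant):
  p(λ) = det(λ I - M) = λ^2 + 6λ + 14.
For λ^2 + 6λ + 14 the discriminant is -20. It is negative, so the roots are the complex-conjugate pair λ = -3 ± (sqrt(20)/2) i ≈ -3 ± 2.2361i. For a conjugate pair the product of the roots equals the constant term, so |λ|^2 = 14 and |λ| = sqrt(14) ≈ 3.7417.
Thus the eigenvalues (to 4 decimals) are -3 ± 2.2361i (modulus 3.7417). The spectral radius is the largest modulus: r(A) = sqrt(14) ≈ 3.7417. (Cross-check: r(A) ≤ ||A||_2 ≈ 6.2426; equality holds whenever A is normal, though it can also hold for some non-normal A.)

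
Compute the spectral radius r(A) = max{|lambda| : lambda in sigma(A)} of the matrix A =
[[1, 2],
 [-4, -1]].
r(A) = sqrt(7) ≈ 2.6458

The eigenvalues of A are the roots of its characteristic polynomial. With M = A (coefficients from the trace and determinant):
  p(λ) = det(λ I - M) = λ^2 + 7.
For λ^2 + 7 the discriminant is -28. It is negative, so the roots are the complex-conjugate pair λ = 0 ± (sqrt(28)/2) i ≈ 0 ± 2.6458i. For a conjugate pair the product of the roots equals the constant term, so |λ|^2 = 7 and |λ| = sqrt(7) ≈ 2.6458.
Thus the eigenvalues (to 4 decimals) are 0 ± 2.6458i (modulus 2.6458). The spectral radius is the largest modulus: r(A) = sqrt(7) ≈ 2.6458. (Cross-check: r(A) ≤ ||A||_2 ≈ 4.4142; equality holds whenever A is normal, though it can also hold for some non-normal A.)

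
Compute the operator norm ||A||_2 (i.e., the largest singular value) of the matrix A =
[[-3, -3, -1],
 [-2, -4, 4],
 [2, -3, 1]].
||A||_2 ≈ 6.914 (= sqrt(largest eigenvalue of A^T A))

||A||_2 = sigma_max(A) = sqrt(lambda_max(A^T A)). Form the symmetric matrix M = A^T A =
[[17, 11, -3],
 [11, 34, -16],
 [-3, -16, 18]].
Its characteristic polynomial (trace, sum of principal 2x2 minors, determinant of M give the coefficients) is
  p(λ) = det(λ I - M) = λ^3 - 69λ^2 + 1110λ - 4624.
No integer candidate from the rational root theorem (±divisors of 4624) is a root, so the roots are irrational. The cubic discriminant is Δ = 116843364 > 0, so there are three distinct real roots. p(6) = -232 and p(7) = 108 have opposite signs, so a root lies in (6, 7); Newton's method refines it to λ ≈ 6.6493. p(14) = 136 and p(15) = -124 have opposite signs, so a root lies in (14, 15); Newton's method refines it to λ ≈ 14.5473. p(47) = -1052 and p(48) = 272 have opposite signs, so a root lies in (47, 48); Newton's method refines it to λ ≈ 47.8034. Check (Vieta): the three roots sum to 69, matching tr M = 69.
So the eigenvalues of A^T A are ≈ 6.6493, 14.5473, 47.8034 (all ≥ 0, as they must be for A^T A). The largest is λ_max ≈ 47.8034, hence ||A||_2 = sqrt(λ_max) ≈ 6.914.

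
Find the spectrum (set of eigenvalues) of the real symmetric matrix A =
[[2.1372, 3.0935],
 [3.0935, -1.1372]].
sigma(A) ≈ {-3, 4}

A is real symmetric, so its spectrum consists of real eigenvalues. Expanding the characteristic polynomial of the displayed matrix gives
  det(λ I - A) = p(λ) = λ^2 + (-1)λ + (-12).
Solving p(λ) = 0 yields eigenvalues ≈ -3, 4. (A is shown rounded to 4 decimals, so these recover the underlying integer eigenvalues to within that precision.)
Verification: the trace of A = 1 equals the sum of eigenvalues 1, and det(A) ≈ -12.0002 matches the eigenvalue product -12.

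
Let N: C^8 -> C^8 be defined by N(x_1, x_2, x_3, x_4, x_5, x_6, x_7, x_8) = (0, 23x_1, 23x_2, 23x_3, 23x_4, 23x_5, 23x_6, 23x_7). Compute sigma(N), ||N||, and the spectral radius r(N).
sigma(N) = {0}; ||N|| = 23; r(N) = 0. (N is nilpotent with N^8 = 0.)

On C^8, N is a strictly lower-triangular matrix with 23 on the subdiagonal and zeros elsewhere, so its characteristic polynomial is lambda^8 and every eigenvalue is 0: sigma(N) = {0}. For the operator norm, N e_i = 23e_{i+1} for i = 1, ..., 7 and N e_8 = 0, so the singular values of N are 23 (with multiplicity 7) and 0; hence ||N|| = 23. The spectral radius r(N) = max|lambda| = 0. Note ||N|| > r(N) — characteristic of non-normal nilpotent operators. Indeed N^8 = 0.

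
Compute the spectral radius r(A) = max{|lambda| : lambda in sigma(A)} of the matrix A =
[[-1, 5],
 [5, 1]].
r(A) = sqrt(104)/2 ≈ 5.099

The eigenvalues of A are the roots of its characteristic polynomial. With M = A (coefficients from the trace and determinant):
  p(λ) = det(λ I - M) = λ^2 - 26.
For λ^2 - 26 the discriminant is 104. It is nonnegative but not a perfect square, so the roots are real and irrational: λ = ± sqrt(104)/2 ≈ 5.099, -5.099.
Thus the eigenvalues (to 4 decimals) are 5.099 (modulus 5.099); -5.099 (modulus 5.099). The spectral radius is the largest modulus: r(A) = sqrt(104)/2 ≈ 5.099. (Cross-check: r(A) ≤ ||A||_2 ≈ 5.099; equality holds whenever A is normal, though it can also hold for some non-normal A.)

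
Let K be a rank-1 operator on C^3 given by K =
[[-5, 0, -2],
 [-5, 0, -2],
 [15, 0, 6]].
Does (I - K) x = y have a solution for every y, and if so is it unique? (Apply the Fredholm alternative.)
(I - K) is singular (det(I - K) = 0, i.e. 1 ∈ sigma(K)). (I - K) x = y is solvable iff y ⊥ ker((I - K)^*) = span{(-5, 0, -2)}, i.e. iff -5y_1 - 2y_3 = 0. When solvable, the solutions are x = y + c·(1, 1, -3), c arbitrary (ker(I - K) = span{(1, 1, -3)}, dimension 1).

K has rank 1, so it is an outer product K = u v^T: every row of K is a multiple of one row vector. Reading off the entries, u = (1, 1, -3) and v = (-5, 0, -2) (row i of K equals u_i·v^T). A rank-one matrix u v^T satisfies K u = u (v·u) and kills the (2)-dimensional subspace v^⊥, so its characteristic polynomial is lambda^2 (lambda - v·u) with v·u = tr K = 1. Hence the eigenvalues of I - K are 1 (multiplicity 2) and 1 - (1) = 0, so det(I - K) = 0. (Direct check: I - K =
[[6, 0, 2],
 [5, 1, 2],
 [-15, 0, -5]]
has determinant 0.) So 1 is an eigenvalue of K and (I - K) is not invertible. The finite-dimensional Fredholm alternative says: either (I - K) is invertible, or ker(I - K) ≠ {0} and then range(I - K) = ker((I - K)^*)^⊥, with dim ker(I - K) = dim ker((I - K)^*). We are in the second case, so we need both kernels. Kernel of I - K: (I - K) u = u - u (v·u) = u - u = 0, so ker(I - K) = span{u} = span{(1, 1, -3)} (it is exactly 1-dimensional because rank(I - K) = 2). Kernel of the adjoint: K is real, so (I - K)^* = I - K^T = I - v u^T, and (I - v u^T) v = v - v (u·v) = 0; hence ker((I - K)^*) = span{v} = span{(-5, 0, -2)}. Therefore (I - K) x = y is solvable iff <y, v> = 0, i.e. iff -5y_1 - 2y_3 = 0. When this holds, K y = u (v·y) = 0, so (I - K) y = y and x = y is a particular solution; the full solution set is the line x = y + c·u = y + c·(1, 1, -3), c ∈ C.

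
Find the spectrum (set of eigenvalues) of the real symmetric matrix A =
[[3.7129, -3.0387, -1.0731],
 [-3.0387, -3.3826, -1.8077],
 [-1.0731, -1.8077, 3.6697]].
sigma(A) ≈ {-5, 4, 5}

A is real symmetric, so its spectrum consists of real eigenvalues. Expanding the characteristic polynomial of the displayed matrix gives
  det(λ I - A) = p(λ) = λ^3 + (-4)λ^2 + (-25)λ + (100).
Solving p(λ) = 0 yields eigenvalues ≈ -5, 4, 5. (A is shown rounded to 4 decimals, so these recover the underlying integer eigenvalues to within that precision.)
Verification: the trace of A = 4 equals the sum of eigenvalues 4, and det(A) ≈ -100.0005 matches the eigenvalue product -100.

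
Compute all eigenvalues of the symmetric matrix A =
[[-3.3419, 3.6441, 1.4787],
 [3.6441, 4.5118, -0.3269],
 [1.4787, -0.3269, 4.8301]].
sigma(A) ≈ {-5, 5, 6}

A is real symmetric, so its spectrum consists of real eigenvalues. Expanding the characteristic polynomial of the displayed matrix gives
  det(λ I - A) = p(λ) = λ^3 + (-6)λ^2 + (-25)λ + (150).
Solving p(λ) = 0 yields eigenvalues ≈ -5, 5, 6. (A is shown rounded to 4 decimals, so these recover the underlying integer eigenvalues to within that precision.)
Verification: the trace of A = 6 equals the sum of eigenvalues 6, and det(A) ≈ -150.0005 matches the eigenvalue product -150.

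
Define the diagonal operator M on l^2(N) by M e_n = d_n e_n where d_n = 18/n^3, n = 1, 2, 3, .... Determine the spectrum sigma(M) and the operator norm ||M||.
sigma(M) = {18/n^3 : n ≥ 1} ∪ {0}; ||M|| = 18

A bounded diagonal operator on l^2 with diagonal entries d_n has spectrum equal to the closure of {d_n : n ≥ 1}: every d_n is an eigenvalue (with eigenvector e_n), so {d_n} ⊂ sigma(M); the spectrum is closed, so its closure is too; and for lambda not in the closure, (M - lambda I) has bounded inverse (the diagonal entries 1/(d_n - lambda) are bounded). For our sequence d_n = 18/n^3, n = 1, 2, 3, ...:
  - {d_n} = {18/n^3 : n ≥ 1}; the only limit point is 0
  - closure = {18/n^3 : n ≥ 1} ∪ {0}
For the norm: a diagonal operator has ||M|| = sup_n |d_n|. Here d_n = 18/n^3 is positive and decreasing, so sup_n |d_n| = d_1 = 18. So ||M|| = 18.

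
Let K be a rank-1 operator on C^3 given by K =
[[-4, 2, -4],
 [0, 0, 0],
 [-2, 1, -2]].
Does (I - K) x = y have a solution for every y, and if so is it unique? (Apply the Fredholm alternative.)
(I - K) is invertible (det(I - K) = 7 ≠ 0), so for every y in C^3 the equation (I - K) x = y has a unique solution.

K has rank 1, so it is an outer product K = u v^T: every row of K is a multiple of one row vector. Reading off the entries, u = (2, 0, 1) and v = (-2, 1, -2) (row i of K equals u_i·v^T). A rank-one matrix u v^T satisfies K u = u (v·u) and kills the (2)-dimensional subspace v^⊥, so its characteristic polynomial is lambda^2 (lambda - v·u) with v·u = tr K = -6. Hence the eigenvalues of I - K are 1 (multiplicity 2) and 1 - (-6) = 7, so det(I - K) = 7. (Direct check: I - K =
[[5, -2, 4],
 [0, 1, 0],
 [2, -1, 3]]
has determinant 7.) The finite-dimensional Fredholm alternative says: either (I - K) is invertible, or ker(I - K) ≠ {0} and then range(I - K) = ker((I - K)^*)^⊥, with dim ker(I - K) = dim ker((I - K)^*). Since det(I - K) ≠ 0, 1 is not an eigenvalue of K and ker(I - K) = {0}, so we are in the first case: for every y there is a unique x = (I - K)^(-1) y. Explicitly, by the Sherman–Morrison formula, (I - u v^T)^(-1) = I + u v^T/(1 - v·u), i.e. (I - K)^(-1) = I + K/(7).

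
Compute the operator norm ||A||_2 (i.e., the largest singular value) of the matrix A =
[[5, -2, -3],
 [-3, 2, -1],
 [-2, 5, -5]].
||A||_2 ≈ 8.2114 (= sqrt(largest eigenvalue of A^T A))

||A||_2 = sigma_max(A) = sqrt(lambda_max(A^T A)). Form the symmetric matrix M = A^T A =
[[38, -26, -2],
 [-26, 33, -21],
 [-2, -21, 35]].
Its characteristic polynomial (trace, sum of principal 2x2 minors, determinant of M give the coefficients) is
  p(λ) = det(λ I - M) = λ^3 - 106λ^2 + 2618λ - 1156.
No integer candidate from the rational root theorem (±divisors of 1156) is a root, so the roots are irrational. The cubic discriminant is Δ = 5467445344 > 0, so there are three distinct real roots. p(0) = -1156 and p(1) = 1357 have opposite signs, so a root lies in (0, 1); Newton's method refines it to λ ≈ 0.4497. p(38) = 136 and p(39) = -961 have opposite signs, so a root lies in (38, 39); Newton's method refines it to λ ≈ 38.1231. p(67) = -821 and p(68) = 1156 have opposite signs, so a root lies in (67, 68); Newton's method refines it to λ ≈ 67.4272. Check (Vieta): the three roots sum to 106, matching tr M = 106.
So the eigenvalues of A^T A are ≈ 0.4497, 38.1231, 67.4272 (all ≥ 0, as they must be for A^T A). The largest is λ_max ≈ 67.4272, hence ||A||_2 = sqrt(λ_max) ≈ 8.2114.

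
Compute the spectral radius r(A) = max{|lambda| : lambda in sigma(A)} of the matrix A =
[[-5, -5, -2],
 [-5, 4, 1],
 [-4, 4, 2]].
r(A) ≈ 7.8412

The eigenvalues of A are the roots of its characteristic polynomial. With M = A (coefficients from the trace, the sum of principal 2x2 minors, and det A):
  p(λ) = det(λ I - M) = λ^3 - λ^2 - 59λ + 42.
No integer candidate from the rational root theorem (±divisors of 42) is a root, so the roots are irrational. The cubic discriminant is Δ = 822141 > 0, so there are three distinct real roots. p(-8) = -62 and p(-7) = 63 have opposite signs, so a root lies in (-8, -7); Newton's method refines it to λ ≈ -7.5506. p(0) = 42 and p(1) = -17 have opposite signs, so a root lies in (0, 1); Newton's method refines it to λ ≈ 0.7094. p(7) = -77 and p(8) = 18 have opposite signs, so a root lies in (7, 8); Newton's method refines it to λ ≈ 7.8412. Check (Vieta): the three roots sum to 1, matching tr M = 1.
Thus the eigenvalues (to 4 decimals) are -7.5506 (modulus 7.5506); 0.7094 (modulus 0.7094); 7.8412 (modulus 7.8412). The spectral radius is the largest modulus: r(A) ≈ 7.8412. (Cross-check: r(A) ≤ ||A||_2 ≈ 8.7824; equality holds whenever A is normal, though it can also hold for some non-normal A.)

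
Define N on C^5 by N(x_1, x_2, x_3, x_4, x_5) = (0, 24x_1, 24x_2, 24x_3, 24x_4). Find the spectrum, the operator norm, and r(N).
sigma(N) = {0}; ||N|| = 24; r(N) = 0. (N is nilpotent with N^5 = 0.)

On C^5, N is a strictly lower-triangular matrix with 24 on the subdiagonal and zeros elsewhere, so its characteristic polynomial is lambda^5 and every eigenvalue is 0: sigma(N) = {0}. For the operator norm, N e_i = 24e_{i+1} for i = 1, ..., 4 and N e_5 = 0, so the singular values of N are 24 (with multiplicity 4) and 0; hence ||N|| = 24. The spectral radius r(N) = max|lambda| = 0. Note ||N|| > r(N) — characteristic of non-normal nilpotent operators. Indeed N^5 = 0.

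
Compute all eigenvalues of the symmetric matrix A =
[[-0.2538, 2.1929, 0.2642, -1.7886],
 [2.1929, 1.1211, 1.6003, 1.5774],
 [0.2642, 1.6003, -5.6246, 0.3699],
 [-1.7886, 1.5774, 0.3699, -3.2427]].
sigma(A) ≈ {-6, -5, 0, 3}

A is real symmetric, so its spectrum consists of real eigenvalues. Expanding the characteristic polynomial of the displayed matrix gives
  det(λ I - A) = p(λ) = λ^4 + (8)λ^3 + (-3)λ^2 + (-89.9987)λ + (0.0052).
Solving p(λ) = 0 yields eigenvalues ≈ -6, -5, 0, 3. (A is shown rounded to 4 decimals, so these recover the underlying integer eigenvalues to within that precision.)
Verification: the trace of A = -8 equals the sum of eigenvalues -8, and det(A) ≈ 0.0052 matches the eigenvalue product 0.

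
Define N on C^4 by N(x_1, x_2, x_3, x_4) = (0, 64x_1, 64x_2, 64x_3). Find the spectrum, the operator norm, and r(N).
sigma(N) = {0}; ||N|| = 64; r(N) = 0. (N is nilpotent with N^4 = 0.)

On C^4, N is a strictly lower-triangular matrix with 64 on the subdiagonal and zeros elsewhere, so its characteristic polynomial is lambda^4 and every eigenvalue is 0: sigma(N) = {0}. For the operator norm, N e_i = 64e_{i+1} for i = 1, ..., 3 and N e_4 = 0, so the singular values of N are 64 (with multiplicity 3) and 0; hence ||N|| = 64. The spectral radius r(N) = max|lambda| = 0. Note ||N|| > r(N) — characteristic of non-normal nilpotent operators. Indeed N^4 = 0.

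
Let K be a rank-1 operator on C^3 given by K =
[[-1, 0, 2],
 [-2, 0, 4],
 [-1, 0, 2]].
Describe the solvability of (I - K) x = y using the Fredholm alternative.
(I - K) is singular (det(I - K) = 0, i.e. 1 ∈ sigma(K)). (I - K) x = y is solvable iff y ⊥ ker((I - K)^*) = span{(-1, 0, 2)}, i.e. iff -y_1 + 2y_3 = 0. When solvable, the solutions are x = y + c·(1, 2, 1), c arbitrary (ker(I - K) = span{(1, 2, 1)}, dimension 1).

K has rank 1, so it is an outer product K = u v^T: every row of K is a multiple of one row vector. Reading off the entries, u = (1, 2, 1) and v = (-1, 0, 2) (row i of K equals u_i·v^T). A rank-one matrix u v^T satisfies K u = u (v·u) and kills the (2)-dimensional subspace v^⊥, so its characteristic polynomial is lambda^2 (lambda - v·u) with v·u = tr K = 1. Hence the eigenvalues of I - K are 1 (multiplicity 2) and 1 - (1) = 0, so det(I - K) = 0. (Direct check: I - K =
[[2, 0, -2],
 [2, 1, -4],
 [1, 0, -1]]
has determinant 0.) So 1 is an eigenvalue of K and (I - K) is not invertible. The finite-dimensional Fredholm alternative says: either (I - K) is invertible, or ker(I - K) ≠ {0} and then range(I - K) = ker((I - K)^*)^⊥, with dim ker(I - K) = dim ker((I - K)^*). We are in the second case, so we need both kernels. Kernel of I - K: (I - K) u = u - u (v·u) = u - u = 0, so ker(I - K) = span{u} = span{(1, 2, 1)} (it is exactly 1-dimensional because rank(I - K) = 2). Kernel of the adjoint: K is real, so (I - K)^* = I - K^T = I - v u^T, and (I - v u^T) v = v - v (u·v) = 0; hence ker((I - K)^*) = span{v} = span{(-1, 0, 2)}. Therefore (I - K) x = y is solvable iff <y, v> = 0, i.e. iff -y_1 + 2y_3 = 0. When this holds, K y = u (v·y) = 0, so (I - K) y = y and x = y is a particular solution; the full solution set is the line x = y + c·u = y + c·(1, 2, 1), c ∈ C.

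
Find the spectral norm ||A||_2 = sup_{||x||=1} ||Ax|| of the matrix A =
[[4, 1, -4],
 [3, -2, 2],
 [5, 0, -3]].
||A||_2 ≈ 8.1695 (= sqrt(largest eigenvalue of A^T A))

||A||_2 = sigma_max(A) = sqrt(lambda_max(A^T A)). Form the symmetric matrix M = A^T A =
[[50, -2, -25],
 [-2, 5, -8],
 [-25, -8, 29]].
Its characteristic polynomial (trace, sum of principal 2x2 minors, determinant of M give the coefficients) is
  p(λ) = det(λ I - M) = λ^3 - 84λ^2 + 1152λ - 9.
No integer candidate from the rational root theorem (±divisors of 9) is a root, so the roots are irrational. The cubic discriminant is Δ = 3243087477 > 0, so there are three distinct real roots. p(0) = -9 and p(1) = 1060 have opposite signs, so a root lies in (0, 1); Newton's method refines it to λ ≈ 0.0078. p(17) = 212 and p(18) = -657 have opposite signs, so a root lies in (17, 18); Newton's method refines it to λ ≈ 17.2508. p(66) = -2385 and p(67) = 862 have opposite signs, so a root lies in (66, 67); Newton's method refines it to λ ≈ 66.7414. Check (Vieta): the three roots sum to 84, matching tr M = 84.
So the eigenvalues of A^T A are ≈ 0.0078, 17.2508, 66.7414 (all ≥ 0, as they must be for A^T A). The largest is λ_max ≈ 66.7414, hence ||A||_2 = sqrt(λ_max) ≈ 8.1695.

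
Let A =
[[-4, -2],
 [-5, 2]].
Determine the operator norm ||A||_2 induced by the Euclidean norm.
||A||_2 = sqrt((49 + sqrt(1105))/2) ≈ 6.4125 (= sqrt(largest eigenvalue of A^T A))

||A||_2 = sigma_max(A) = sqrt(lambda_max(A^T A)). Form the symmetric matrix M = A^T A =
[[41, -2],
 [-2, 8]].
Its characteristic polynomial (trace, determinant of M give the coefficients) is
  p(λ) = det(λ I - M) = λ^2 - 49λ + 324.
For λ^2 - 49λ + 324 the discriminant is 1105. It is nonnegative but not a perfect square, so the roots are real and irrational: λ = (49 ± sqrt(1105))/2 ≈ 41.1208, 7.8792.
So the eigenvalues of A^T A are ≈ 7.8792, 41.1208 (all ≥ 0, as they must be for A^T A). The largest is λ_max = (49 + sqrt(1105))/2 ≈ 41.1208, hence ||A||_2 = sqrt(λ_max) = sqrt((49 + sqrt(1105))/2) ≈ 6.4125.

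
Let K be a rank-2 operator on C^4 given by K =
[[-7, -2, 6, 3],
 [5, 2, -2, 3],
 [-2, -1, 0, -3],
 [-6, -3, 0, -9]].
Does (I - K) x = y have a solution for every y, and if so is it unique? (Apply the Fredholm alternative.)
(I - K) is invertible (det(I - K) = 93 ≠ 0), so for every y in C^4 the equation (I - K) x = y has a unique solution.

K has rank 2 and factors as K = U V^T = u1 v1^T + u2 v2^T with u1 = (-3, 1, 0, 0), v1 = (1, 0, -2, -3), u2 = (2, -2, 1, 3), v2 = (-2, -1, 0, -3) (multiplying out reproduces the displayed K). The nonzero eigenvalues of U V^T coincide with those of the 2 x 2 matrix G = V^T U = [[v1·u1, v1·u2], [v2·u1, v2·u2]] = [[-3, -9], [5, -11]], and by the Sylvester determinant identity det(I_4 - U V^T) = det(I_2 - V^T U) = det([[4, 9], [-5, 12]]) = (4)(12) - (9)(-5) = 93. (Direct check: I - K =
[[8, 2, -6, -3],
 [-5, -1, 2, -3],
 [2, 1, 1, 3],
 [6, 3, 0, 10]]
has determinant 93.) The finite-dimensional Fredholm alternative says: either (I - K) is invertible, or ker(I - K) ≠ {0} and then range(I - K) = ker((I - K)^*)^⊥, with dim ker(I - K) = dim ker((I - K)^*). Since det(I - K) ≠ 0, 1 is not an eigenvalue of K and ker(I - K) = {0}, so we are in the first case: for every y there is a unique x = (I - K)^(-1) y. (Explicitly, by the Woodbury identity, (I - U V^T)^(-1) = I + U (I_2 - G)^(-1) V^T.)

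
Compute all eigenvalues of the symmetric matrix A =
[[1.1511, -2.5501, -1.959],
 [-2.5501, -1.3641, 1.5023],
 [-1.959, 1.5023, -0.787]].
sigma(A) ≈ {-3, -2, 4}

A is real symmetric, so its spectrum consists of real eigenvalues. Expanding the characteristic polynomial of the displayed matrix gives
  det(λ I - A) = p(λ) = λ^3 + (1)λ^2 + (-14)λ + (-24).
Solving p(λ) = 0 yields eigenvalues ≈ -3, -2, 4. (A is shown rounded to 4 decimals, so these recover the underlying integer eigenvalues to within that precision.)
Verification: the trace of A = -1 equals the sum of eigenvalues -1, and det(A) ≈ 24.0006 matches the eigenvalue product 24.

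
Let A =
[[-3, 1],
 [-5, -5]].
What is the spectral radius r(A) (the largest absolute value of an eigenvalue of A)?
r(A) = sqrt(20) ≈ 4.4721

The eigenvalues of A are the roots of its characteristic polynomial. With M = A (coefficients from the trace and determinant):
  p(λ) = det(λ I - M) = λ^2 + 8λ + 20.
For λ^2 + 8λ + 20 the discriminant is -16. It is negative, so the roots are the complex-conjugate pair λ = -4 ± (sqrt(16)/2) i ≈ -4 ± 2i. For a conjugate pair the product of the roots equals the constant term, so |λ|^2 = 20 and |λ| = sqrt(20) ≈ 4.4721.
Thus the eigenvalues (to 4 decimals) are -4 ± 2i (modulus 4.4721). The spectral radius is the largest modulus: r(A) = sqrt(20) ≈ 4.4721. (Cross-check: r(A) ≤ ||A||_2 ≈ 7.2361; equality holds whenever A is normal, though it can also hold for some non-normal A.)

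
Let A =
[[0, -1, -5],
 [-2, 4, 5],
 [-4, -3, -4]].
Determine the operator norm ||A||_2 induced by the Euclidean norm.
||A||_2 ≈ 9.4241 (= sqrt(largest eigenvalue of A^T A))

||A||_2 = sigma_max(A) = sqrt(lambda_max(A^T A)). Form the symmetric matrix M = A^T A =
[[20, 4, 6],
 [4, 26, 37],
 [6, 37, 66]].
Its characteristic polynomial (trace, sum of principal 2x2 minors, determinant of M give the coefficients) is
  p(λ) = det(λ I - M) = λ^3 - 112λ^2 + 2135λ - 6724.
No integer candidate from the rational root theorem (±divisors of 6724) is a root, so the roots are irrational. The cubic discriminant is Δ = 8184632500 > 0, so there are three distinct real roots. p(3) = -1300 and p(4) = 88 have opposite signs, so a root lies in (3, 4); Newton's method refines it to λ ≈ 3.932. p(19) = 268 and p(20) = -824 have opposite signs, so a root lies in (19, 20); Newton's method refines it to λ ≈ 19.2548. p(88) = -4700 and p(89) = 1108 have opposite signs, so a root lies in (88, 89); Newton's method refines it to λ ≈ 88.8133. Check (Vieta): the three roots sum to 112, matching tr M = 112.
So the eigenvalues of A^T A are ≈ 3.932, 19.2548, 88.8133 (all ≥ 0, as they must be for A^T A). The largest is λ_max ≈ 88.8133, hence ||A||_2 = sqrt(λ_max) ≈ 9.4241.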